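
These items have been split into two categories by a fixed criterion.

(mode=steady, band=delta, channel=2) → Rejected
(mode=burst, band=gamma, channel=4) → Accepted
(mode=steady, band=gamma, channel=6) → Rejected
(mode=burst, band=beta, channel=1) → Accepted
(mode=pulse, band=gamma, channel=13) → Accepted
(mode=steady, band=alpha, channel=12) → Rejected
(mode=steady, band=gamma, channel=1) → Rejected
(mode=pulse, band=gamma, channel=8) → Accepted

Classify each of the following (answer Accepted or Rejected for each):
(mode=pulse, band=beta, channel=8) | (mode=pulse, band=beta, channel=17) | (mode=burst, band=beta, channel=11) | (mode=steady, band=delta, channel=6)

Accepted, Accepted, Accepted, Rejected

One predicate separates the groups cleanly: mode is not steady.
(mode=pulse, band=beta, channel=8): mode is pulse, qualifies → Accepted. (mode=pulse, band=beta, channel=17): mode is pulse, qualifies → Accepted. (mode=burst, band=beta, channel=11): mode is burst, qualifies → Accepted. (mode=steady, band=delta, channel=6): mode is steady, doesn't match → Rejected.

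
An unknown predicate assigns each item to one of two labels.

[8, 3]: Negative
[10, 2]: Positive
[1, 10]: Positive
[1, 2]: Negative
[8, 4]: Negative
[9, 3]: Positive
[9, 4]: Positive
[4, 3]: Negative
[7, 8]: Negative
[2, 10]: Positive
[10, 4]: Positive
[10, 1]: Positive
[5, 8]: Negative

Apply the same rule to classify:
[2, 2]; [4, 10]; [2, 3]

'Positive' ⟺ max ≥ 9.
[2, 2] → max 2 → Negative. [4, 10] → max 10 → Positive. [2, 3] → max 3 → Negative.

Negative, Positive, Negative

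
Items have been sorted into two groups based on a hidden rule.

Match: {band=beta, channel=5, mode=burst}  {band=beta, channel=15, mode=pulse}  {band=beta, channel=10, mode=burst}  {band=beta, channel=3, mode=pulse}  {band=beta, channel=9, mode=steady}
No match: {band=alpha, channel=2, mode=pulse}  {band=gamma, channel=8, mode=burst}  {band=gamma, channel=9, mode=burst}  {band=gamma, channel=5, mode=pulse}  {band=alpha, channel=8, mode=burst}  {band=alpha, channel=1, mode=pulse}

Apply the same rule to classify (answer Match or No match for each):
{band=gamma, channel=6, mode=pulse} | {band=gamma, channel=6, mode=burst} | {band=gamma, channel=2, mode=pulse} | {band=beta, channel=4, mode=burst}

One predicate separates the groups cleanly: band is beta.
{band=gamma, channel=6, mode=pulse}: band is gamma — does not satisfy this, so No match.
{band=gamma, channel=6, mode=burst}: band is gamma — does not satisfy this, so No match.
{band=gamma, channel=2, mode=pulse}: band is gamma — does not satisfy this, so No match.
{band=beta, channel=4, mode=burst}: band is beta — has this property, so Match.

No match, No match, No match, Match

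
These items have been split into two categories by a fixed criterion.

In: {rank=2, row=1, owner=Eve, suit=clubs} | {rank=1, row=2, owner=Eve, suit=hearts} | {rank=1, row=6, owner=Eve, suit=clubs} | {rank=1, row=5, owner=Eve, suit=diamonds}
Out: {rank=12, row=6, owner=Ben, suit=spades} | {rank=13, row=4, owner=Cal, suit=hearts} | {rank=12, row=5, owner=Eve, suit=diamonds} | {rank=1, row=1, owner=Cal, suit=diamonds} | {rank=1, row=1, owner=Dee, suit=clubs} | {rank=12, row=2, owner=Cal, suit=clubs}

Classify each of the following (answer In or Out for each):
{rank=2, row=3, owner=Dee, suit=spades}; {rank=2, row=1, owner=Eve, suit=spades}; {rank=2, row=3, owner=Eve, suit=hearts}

Out, In, In

All 'In' examples share one property — owner is Eve AND rank ≤ 2 — and every 'Out' example lacks it.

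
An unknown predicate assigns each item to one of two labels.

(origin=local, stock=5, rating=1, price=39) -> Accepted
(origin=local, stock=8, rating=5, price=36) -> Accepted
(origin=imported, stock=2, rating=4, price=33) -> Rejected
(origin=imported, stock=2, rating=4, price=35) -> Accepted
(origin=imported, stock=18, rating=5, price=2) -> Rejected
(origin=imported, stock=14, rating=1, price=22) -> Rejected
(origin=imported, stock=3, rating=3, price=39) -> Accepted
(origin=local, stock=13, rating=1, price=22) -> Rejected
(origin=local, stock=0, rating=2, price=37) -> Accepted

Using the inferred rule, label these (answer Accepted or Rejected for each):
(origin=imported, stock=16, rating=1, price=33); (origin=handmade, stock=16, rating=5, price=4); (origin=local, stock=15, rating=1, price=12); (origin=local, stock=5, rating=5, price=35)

Rejected, Rejected, Rejected, Accepted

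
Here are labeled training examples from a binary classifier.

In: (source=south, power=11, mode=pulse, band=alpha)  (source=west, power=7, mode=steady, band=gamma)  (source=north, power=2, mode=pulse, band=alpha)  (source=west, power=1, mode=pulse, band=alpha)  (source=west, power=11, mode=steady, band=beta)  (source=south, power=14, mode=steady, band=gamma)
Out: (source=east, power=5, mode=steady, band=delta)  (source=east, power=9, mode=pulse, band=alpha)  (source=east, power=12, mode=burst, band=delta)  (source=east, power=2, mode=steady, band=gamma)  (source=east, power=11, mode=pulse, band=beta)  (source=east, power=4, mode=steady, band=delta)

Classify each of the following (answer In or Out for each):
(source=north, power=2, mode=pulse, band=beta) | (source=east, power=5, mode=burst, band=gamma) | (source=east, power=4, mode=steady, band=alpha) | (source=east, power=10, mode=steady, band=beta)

In, Out, Out, Out

The rule appears to be: source is not east.
(source=north, power=2, mode=pulse, band=beta): source is north, passes → In.
(source=east, power=5, mode=burst, band=gamma): source is east, does not fit → Out.
(source=east, power=4, mode=steady, band=alpha): source is east, does not fit → Out.
(source=east, power=10, mode=steady, band=beta): source is east, does not fit → Out.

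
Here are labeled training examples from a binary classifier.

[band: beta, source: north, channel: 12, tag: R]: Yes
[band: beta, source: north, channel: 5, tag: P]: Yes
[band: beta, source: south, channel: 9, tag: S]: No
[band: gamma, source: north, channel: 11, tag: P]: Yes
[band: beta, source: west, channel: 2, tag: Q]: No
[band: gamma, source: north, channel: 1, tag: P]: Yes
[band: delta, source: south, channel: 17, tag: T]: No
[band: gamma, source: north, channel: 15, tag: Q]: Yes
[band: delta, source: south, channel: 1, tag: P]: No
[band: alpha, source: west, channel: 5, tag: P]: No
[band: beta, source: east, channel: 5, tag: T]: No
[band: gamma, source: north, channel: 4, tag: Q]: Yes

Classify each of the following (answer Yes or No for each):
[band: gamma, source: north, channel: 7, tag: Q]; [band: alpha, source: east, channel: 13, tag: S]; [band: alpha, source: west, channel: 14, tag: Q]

Yes, No, No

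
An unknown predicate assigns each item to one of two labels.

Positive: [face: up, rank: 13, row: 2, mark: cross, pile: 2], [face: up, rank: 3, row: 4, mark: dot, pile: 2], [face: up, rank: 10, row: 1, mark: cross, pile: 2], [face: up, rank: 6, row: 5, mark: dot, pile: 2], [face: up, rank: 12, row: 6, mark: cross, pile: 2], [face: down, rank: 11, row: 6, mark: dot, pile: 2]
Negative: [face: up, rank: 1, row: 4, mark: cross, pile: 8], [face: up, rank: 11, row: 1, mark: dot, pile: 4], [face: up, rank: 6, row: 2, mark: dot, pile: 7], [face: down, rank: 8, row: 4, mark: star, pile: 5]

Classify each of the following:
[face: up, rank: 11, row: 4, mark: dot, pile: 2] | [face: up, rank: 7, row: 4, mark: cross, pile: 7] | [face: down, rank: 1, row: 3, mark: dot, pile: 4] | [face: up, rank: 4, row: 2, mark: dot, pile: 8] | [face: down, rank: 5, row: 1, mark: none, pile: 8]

Positive, Negative, Negative, Negative, Negative

The pattern is that an item is 'Positive' exactly when: pile = 2.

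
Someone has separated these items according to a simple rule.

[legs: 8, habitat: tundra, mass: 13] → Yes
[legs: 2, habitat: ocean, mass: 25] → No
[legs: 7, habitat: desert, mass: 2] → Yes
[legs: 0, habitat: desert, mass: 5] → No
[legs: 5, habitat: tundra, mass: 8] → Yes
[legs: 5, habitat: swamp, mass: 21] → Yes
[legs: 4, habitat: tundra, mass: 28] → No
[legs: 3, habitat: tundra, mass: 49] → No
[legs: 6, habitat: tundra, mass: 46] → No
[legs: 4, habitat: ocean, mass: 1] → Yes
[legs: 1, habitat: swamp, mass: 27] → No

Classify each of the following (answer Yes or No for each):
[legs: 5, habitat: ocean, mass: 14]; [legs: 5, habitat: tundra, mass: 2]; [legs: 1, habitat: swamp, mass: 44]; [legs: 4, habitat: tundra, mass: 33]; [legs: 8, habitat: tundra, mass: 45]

Yes, Yes, No, No, No

The pattern is that an item is 'Yes' exactly when: legs ≥ 1 AND mass ≤ 21.
Yes: [legs: 5, habitat: ocean, mass: 14], since legs = 5, mass = 14.
Yes: [legs: 5, habitat: tundra, mass: 2], since legs = 5, mass = 2.
No: [legs: 1, habitat: swamp, mass: 44], since legs = 1, mass = 44.
No: [legs: 4, habitat: tundra, mass: 33], since legs = 4, mass = 33.
No: [legs: 8, habitat: tundra, mass: 45], since legs = 8, mass = 45.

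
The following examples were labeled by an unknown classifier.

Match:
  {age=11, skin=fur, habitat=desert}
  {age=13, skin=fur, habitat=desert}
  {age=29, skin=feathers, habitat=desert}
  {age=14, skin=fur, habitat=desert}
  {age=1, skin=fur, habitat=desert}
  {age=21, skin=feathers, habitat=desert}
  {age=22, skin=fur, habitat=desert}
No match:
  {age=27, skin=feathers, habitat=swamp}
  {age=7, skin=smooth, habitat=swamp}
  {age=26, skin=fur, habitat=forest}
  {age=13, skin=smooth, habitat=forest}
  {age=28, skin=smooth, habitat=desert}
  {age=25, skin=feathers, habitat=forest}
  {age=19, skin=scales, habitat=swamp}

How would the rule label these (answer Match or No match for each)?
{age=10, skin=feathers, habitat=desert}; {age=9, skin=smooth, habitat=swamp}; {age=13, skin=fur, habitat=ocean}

Match, No match, No match

The simplest hypothesis consistent with all the labels is: habitat is desert AND age ≠ 28.
{age=10, skin=feathers, habitat=desert}: Match (habitat is desert, age = 10). {age=9, skin=smooth, habitat=swamp}: No match (habitat is swamp, age = 9). {age=13, skin=fur, habitat=ocean}: No match (habitat is ocean, age = 13).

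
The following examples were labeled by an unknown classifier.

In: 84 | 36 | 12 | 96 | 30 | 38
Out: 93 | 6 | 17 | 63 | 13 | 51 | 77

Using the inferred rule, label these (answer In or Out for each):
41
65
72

Out, Out, In

The simplest hypothesis consistent with all the labels is: even AND at least 12.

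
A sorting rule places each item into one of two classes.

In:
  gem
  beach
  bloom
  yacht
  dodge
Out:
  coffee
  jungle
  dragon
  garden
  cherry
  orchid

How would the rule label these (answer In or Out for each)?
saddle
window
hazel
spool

The simplest hypothesis consistent with all the labels is: odd length.
saddle: length 6 — doesn't qualify, so Out. window: length 6 — doesn't qualify, so Out. hazel: length 5 — qualifies, so In. spool: length 5 — qualifies, so In.

Out, Out, In, In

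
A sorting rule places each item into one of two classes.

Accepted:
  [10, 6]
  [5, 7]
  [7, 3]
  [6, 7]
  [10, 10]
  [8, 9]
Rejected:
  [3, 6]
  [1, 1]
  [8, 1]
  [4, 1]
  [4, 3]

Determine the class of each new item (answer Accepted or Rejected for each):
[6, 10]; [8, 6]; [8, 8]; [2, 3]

The simplest hypothesis consistent with all the labels is: sum ≥ 10.

Accepted, Accepted, Accepted, Rejected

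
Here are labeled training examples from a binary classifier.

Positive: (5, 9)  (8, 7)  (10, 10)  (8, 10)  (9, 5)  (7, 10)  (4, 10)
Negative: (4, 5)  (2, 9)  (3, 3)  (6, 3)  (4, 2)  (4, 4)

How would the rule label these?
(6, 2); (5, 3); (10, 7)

Negative, Negative, Positive

Rule: sum ≥ 14. This holds for each 'Positive' example and fails for each 'Negative' one.
(6, 2) → 6+2 = 8 → Negative. (5, 3) → 5+3 = 8 → Negative. (10, 7) → 10+7 = 17 → Positive.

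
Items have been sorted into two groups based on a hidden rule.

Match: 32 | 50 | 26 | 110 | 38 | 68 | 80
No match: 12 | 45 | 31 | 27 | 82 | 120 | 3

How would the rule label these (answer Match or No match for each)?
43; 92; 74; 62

No match, Match, Match, Match

The classifier is using: ≡ 2 (mod 3).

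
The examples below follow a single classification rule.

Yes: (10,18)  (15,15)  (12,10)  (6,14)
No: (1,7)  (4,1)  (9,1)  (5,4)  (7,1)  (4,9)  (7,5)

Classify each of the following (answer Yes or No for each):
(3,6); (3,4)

Rule: sum ≥ 20. This holds for each 'Yes' example and fails for each 'No' one.
No: (3,6), since 3+6 = 9.
No: (3,4), since 3+4 = 7.

No, No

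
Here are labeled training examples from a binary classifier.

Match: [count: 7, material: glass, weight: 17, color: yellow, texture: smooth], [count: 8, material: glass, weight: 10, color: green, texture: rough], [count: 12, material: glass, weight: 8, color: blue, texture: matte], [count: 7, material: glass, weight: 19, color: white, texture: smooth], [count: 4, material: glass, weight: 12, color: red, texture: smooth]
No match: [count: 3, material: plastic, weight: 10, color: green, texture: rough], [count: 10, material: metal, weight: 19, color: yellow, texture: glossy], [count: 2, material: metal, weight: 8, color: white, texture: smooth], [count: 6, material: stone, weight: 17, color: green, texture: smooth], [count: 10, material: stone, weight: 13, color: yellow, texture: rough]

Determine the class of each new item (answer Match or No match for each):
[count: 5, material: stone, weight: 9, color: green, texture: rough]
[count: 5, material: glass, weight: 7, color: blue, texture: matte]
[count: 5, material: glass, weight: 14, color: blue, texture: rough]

Checking candidate rules against both groups, what survives is: material is glass.
No match: [count: 5, material: stone, weight: 9, color: green, texture: rough], since material is stone.
Match: [count: 5, material: glass, weight: 7, color: blue, texture: matte], since material is glass.
Match: [count: 5, material: glass, weight: 14, color: blue, texture: rough], since material is glass.

No match, Match, Match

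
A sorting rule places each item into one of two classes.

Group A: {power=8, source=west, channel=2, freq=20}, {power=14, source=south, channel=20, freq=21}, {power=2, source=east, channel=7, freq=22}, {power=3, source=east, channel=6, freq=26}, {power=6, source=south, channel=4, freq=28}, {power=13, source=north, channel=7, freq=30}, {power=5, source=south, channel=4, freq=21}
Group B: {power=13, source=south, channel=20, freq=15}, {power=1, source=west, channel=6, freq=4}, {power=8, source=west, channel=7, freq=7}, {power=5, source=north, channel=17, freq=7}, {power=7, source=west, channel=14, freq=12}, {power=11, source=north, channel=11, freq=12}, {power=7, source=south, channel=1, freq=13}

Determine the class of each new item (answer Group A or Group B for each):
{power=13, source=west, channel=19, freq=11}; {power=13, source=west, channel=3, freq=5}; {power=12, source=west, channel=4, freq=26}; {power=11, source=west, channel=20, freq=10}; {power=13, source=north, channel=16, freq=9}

Group B, Group B, Group A, Group B, Group B

Rule: freq ≥ 20. This holds for each 'Group A' example and fails for each 'Group B' one.
Group B: {power=13, source=west, channel=19, freq=11}, since freq = 11. Group B: {power=13, source=west, channel=3, freq=5}, since freq = 5. Group A: {power=12, source=west, channel=4, freq=26}, since freq = 26. Group B: {power=11, source=west, channel=20, freq=10}, since freq = 10. Group B: {power=13, source=north, channel=16, freq=9}, since freq = 9.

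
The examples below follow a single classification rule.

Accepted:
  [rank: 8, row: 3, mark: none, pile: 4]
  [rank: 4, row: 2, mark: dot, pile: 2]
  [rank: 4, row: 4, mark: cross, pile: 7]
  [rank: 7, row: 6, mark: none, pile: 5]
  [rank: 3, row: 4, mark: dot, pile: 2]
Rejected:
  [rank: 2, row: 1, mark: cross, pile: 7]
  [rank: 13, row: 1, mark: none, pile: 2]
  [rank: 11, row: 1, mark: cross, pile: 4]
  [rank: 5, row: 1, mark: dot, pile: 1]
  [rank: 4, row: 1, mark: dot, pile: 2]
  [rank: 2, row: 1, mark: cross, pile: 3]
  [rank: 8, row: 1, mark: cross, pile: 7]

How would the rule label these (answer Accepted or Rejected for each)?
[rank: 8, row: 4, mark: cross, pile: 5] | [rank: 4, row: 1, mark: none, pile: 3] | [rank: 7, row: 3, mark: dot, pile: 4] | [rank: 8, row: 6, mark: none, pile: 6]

One predicate separates the groups cleanly: row ≥ 2.
Accepted: [rank: 8, row: 4, mark: cross, pile: 5], since row = 4. Rejected: [rank: 4, row: 1, mark: none, pile: 3], since row = 1. Accepted: [rank: 7, row: 3, mark: dot, pile: 4], since row = 3. Accepted: [rank: 8, row: 6, mark: none, pile: 6], since row = 6.

Accepted, Rejected, Accepted, Accepted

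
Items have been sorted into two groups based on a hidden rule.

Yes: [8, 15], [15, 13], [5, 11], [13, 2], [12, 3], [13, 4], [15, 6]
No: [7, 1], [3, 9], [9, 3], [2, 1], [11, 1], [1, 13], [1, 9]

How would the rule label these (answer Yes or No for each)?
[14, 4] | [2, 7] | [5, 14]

Yes, No, Yes

The rule appears to be: sum ≥ 15.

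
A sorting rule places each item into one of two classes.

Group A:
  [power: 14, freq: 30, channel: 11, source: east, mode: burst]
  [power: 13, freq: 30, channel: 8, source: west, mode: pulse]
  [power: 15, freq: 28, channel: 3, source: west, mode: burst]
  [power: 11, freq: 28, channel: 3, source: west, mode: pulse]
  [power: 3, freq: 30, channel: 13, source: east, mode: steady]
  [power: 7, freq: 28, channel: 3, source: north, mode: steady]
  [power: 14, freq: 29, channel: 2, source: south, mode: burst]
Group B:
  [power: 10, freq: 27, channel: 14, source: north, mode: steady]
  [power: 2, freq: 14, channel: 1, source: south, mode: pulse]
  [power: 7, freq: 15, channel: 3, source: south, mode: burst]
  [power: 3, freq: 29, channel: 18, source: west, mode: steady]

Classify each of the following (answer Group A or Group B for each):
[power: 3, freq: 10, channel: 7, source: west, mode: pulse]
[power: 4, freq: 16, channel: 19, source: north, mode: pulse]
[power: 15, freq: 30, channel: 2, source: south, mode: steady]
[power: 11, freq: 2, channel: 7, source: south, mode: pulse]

Group B, Group B, Group A, Group B

The simplest hypothesis consistent with all the labels is: channel ≤ 13 AND freq ≥ 27.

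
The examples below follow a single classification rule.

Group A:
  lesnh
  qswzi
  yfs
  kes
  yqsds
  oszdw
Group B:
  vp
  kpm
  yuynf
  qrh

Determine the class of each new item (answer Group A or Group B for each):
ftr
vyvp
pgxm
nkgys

Group B, Group B, Group B, Group A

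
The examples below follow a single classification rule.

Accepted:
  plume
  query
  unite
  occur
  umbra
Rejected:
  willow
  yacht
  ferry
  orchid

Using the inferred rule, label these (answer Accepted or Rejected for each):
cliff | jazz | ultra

Rejected, Rejected, Accepted

The simplest hypothesis consistent with all the labels is: contains 'u'.
cliff → no 'u' → Rejected. jazz → no 'u' → Rejected. ultra → has 'u' → Accepted.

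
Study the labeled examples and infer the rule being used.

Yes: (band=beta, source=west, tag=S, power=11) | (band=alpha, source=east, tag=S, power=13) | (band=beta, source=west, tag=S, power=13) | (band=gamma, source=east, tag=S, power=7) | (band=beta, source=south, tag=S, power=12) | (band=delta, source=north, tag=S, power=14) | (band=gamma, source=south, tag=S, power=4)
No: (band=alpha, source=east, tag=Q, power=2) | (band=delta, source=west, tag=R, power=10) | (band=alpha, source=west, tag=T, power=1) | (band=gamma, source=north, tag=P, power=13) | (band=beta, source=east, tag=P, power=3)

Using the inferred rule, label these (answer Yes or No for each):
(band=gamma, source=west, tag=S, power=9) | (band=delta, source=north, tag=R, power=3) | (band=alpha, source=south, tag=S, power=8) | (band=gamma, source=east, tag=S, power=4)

Yes, No, Yes, Yes

The common property of the 'Yes' items is: tag is S. No 'No' item has it.
(band=gamma, source=west, tag=S, power=9): Yes (tag is S).
(band=delta, source=north, tag=R, power=3): No (tag is R).
(band=alpha, source=south, tag=S, power=8): Yes (tag is S).
(band=gamma, source=east, tag=S, power=4): Yes (tag is S).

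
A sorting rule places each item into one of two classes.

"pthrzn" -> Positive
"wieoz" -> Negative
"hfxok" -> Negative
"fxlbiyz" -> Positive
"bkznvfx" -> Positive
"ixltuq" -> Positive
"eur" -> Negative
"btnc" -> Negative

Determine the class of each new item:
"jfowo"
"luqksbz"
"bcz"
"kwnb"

The classifier is using: length ≥ 6.

Negative, Positive, Negative, Negative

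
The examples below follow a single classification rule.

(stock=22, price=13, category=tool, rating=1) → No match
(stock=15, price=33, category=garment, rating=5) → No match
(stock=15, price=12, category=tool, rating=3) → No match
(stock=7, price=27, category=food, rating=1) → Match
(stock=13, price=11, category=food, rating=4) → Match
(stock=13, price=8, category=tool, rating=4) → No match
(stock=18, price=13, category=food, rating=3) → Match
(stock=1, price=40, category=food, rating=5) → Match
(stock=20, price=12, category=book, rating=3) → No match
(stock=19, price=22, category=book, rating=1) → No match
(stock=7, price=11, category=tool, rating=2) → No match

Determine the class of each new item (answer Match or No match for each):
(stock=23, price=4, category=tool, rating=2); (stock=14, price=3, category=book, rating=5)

A rule that fits every label: category is food — true of each 'Match' example, false of each 'No match' one.
(stock=23, price=4, category=tool, rating=2) — category is tool, hence No match. (stock=14, price=3, category=book, rating=5) — category is book, hence No match.

No match, No match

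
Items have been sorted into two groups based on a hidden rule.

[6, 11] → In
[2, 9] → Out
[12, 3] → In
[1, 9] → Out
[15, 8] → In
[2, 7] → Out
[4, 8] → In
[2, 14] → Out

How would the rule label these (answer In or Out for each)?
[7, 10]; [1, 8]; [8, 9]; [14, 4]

In, Out, In, In

All 'In' examples share one property — first ≥ 3 — and every 'Out' example lacks it.
[7, 10]: first 7 — meets the rule, so In.
[1, 8]: first 1 — doesn't qualify, so Out.
[8, 9]: first 8 — meets the rule, so In.
[14, 4]: first 14 — meets the rule, so In.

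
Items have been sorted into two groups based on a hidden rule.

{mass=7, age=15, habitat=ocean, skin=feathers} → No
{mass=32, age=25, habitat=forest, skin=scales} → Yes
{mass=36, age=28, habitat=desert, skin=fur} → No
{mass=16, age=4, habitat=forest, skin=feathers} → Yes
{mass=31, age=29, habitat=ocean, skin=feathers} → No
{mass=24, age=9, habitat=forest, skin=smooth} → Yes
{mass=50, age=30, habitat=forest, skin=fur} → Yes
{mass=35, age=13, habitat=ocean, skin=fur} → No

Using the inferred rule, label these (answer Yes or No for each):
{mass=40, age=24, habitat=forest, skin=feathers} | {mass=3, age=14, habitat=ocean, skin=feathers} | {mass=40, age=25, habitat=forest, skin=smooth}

'Yes' ⟺ habitat is forest.

Yes, No, Yes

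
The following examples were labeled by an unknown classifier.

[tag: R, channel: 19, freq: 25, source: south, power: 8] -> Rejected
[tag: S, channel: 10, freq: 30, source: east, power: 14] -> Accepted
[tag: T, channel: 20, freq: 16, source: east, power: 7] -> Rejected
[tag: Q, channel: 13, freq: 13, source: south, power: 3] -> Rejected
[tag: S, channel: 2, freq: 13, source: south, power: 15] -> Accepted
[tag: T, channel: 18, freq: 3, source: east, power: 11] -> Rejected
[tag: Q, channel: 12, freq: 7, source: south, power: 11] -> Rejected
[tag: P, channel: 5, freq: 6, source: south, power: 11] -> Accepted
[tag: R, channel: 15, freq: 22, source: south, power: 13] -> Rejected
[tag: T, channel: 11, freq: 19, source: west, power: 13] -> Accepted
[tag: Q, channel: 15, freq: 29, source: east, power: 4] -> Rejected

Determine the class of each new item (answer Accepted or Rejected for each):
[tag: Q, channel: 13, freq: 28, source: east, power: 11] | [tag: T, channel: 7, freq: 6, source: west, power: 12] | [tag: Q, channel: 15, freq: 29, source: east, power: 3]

Rejected, Accepted, Rejected

The common property of the 'Accepted' items is: channel ≤ 11. No 'Rejected' item has it.
[tag: Q, channel: 13, freq: 28, source: east, power: 11] — channel = 13, hence Rejected. [tag: T, channel: 7, freq: 6, source: west, power: 12] — channel = 7, hence Accepted. [tag: Q, channel: 15, freq: 29, source: east, power: 3] — channel = 15, hence Rejected.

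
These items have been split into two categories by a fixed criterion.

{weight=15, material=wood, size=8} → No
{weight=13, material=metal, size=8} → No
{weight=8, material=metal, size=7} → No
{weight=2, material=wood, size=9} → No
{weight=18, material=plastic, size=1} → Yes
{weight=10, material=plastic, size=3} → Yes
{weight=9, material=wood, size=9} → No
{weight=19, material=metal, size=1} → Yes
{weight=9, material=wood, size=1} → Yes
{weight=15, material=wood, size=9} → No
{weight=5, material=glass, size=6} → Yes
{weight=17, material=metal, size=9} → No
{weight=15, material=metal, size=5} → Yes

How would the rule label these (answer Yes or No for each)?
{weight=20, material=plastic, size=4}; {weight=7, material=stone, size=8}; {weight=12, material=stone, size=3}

Yes, No, Yes

One predicate separates the groups cleanly: size ≤ 6.
{weight=20, material=plastic, size=4}: size = 4, checks out → Yes.
{weight=7, material=stone, size=8}: size = 8, fails this test → No.
{weight=12, material=stone, size=3}: size = 3, checks out → Yes.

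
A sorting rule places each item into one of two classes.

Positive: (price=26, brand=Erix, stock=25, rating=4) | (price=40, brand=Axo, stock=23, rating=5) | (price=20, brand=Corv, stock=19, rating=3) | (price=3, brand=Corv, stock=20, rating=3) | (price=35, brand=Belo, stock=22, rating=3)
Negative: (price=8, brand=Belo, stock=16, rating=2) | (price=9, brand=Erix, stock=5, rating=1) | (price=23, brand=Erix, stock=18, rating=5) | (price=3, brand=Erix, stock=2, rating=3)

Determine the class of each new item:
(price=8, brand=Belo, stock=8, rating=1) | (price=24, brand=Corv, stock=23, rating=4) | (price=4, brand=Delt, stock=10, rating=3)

Negative, Positive, Negative

All 'Positive' examples share one property — stock ≥ 19 — and every 'Negative' example lacks it.
(price=8, brand=Belo, stock=8, rating=1) → stock = 8 → Negative.
(price=24, brand=Corv, stock=23, rating=4) → stock = 23 → Positive.
(price=4, brand=Delt, stock=10, rating=3) → stock = 10 → Negative.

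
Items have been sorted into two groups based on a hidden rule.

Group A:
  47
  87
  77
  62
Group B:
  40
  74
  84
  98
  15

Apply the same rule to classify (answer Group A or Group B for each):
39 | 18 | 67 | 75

Group B, Group B, Group A, Group B

The distinguishing property — ≡ 2 (mod 5) — holds for all the 'Group A' cases and none of the 'Group B' cases.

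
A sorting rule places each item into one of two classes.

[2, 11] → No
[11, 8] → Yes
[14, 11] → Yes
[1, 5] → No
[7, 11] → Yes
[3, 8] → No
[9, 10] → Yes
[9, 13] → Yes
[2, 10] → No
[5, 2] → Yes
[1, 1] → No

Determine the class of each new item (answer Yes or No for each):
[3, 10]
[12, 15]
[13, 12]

No, Yes, Yes

The pattern is that an item is 'Yes' exactly when: first ≥ 5.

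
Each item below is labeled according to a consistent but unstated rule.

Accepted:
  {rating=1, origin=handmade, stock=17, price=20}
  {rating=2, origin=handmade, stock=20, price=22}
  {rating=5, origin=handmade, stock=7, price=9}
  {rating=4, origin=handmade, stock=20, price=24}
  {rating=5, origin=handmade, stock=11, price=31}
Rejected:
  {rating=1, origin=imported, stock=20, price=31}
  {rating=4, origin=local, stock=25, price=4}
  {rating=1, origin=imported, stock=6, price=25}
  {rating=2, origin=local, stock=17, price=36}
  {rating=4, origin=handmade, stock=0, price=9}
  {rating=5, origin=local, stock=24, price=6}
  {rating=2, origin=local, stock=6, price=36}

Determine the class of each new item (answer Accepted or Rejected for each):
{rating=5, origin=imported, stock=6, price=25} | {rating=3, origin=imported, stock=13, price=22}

'Accepted' ⟺ origin is handmade AND stock ≥ 6.

Rejected, Rejected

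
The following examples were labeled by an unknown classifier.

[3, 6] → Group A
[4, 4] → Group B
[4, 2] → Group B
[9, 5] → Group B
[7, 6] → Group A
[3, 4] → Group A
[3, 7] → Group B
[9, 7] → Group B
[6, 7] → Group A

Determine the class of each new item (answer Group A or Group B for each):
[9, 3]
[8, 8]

Every 'Group A' example satisfies: sum is odd. None of the 'Group B' examples do.

Group B, Group B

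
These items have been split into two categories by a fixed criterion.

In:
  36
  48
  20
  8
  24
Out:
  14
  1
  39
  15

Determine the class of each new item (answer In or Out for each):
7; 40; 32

Out, In, In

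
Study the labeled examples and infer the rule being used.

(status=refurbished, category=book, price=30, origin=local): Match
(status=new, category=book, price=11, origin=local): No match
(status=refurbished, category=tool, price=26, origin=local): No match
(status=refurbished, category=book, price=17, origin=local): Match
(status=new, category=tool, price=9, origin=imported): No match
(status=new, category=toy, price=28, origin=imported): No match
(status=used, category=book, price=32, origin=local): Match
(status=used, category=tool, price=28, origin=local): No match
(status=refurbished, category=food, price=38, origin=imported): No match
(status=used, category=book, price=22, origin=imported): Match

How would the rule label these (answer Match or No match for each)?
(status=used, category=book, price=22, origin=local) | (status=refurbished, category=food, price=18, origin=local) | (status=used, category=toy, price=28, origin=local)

One predicate separates the groups cleanly: category is book AND price ≥ 17.
(status=used, category=book, price=22, origin=local): category is book, price = 22, qualifies → Match. (status=refurbished, category=food, price=18, origin=local): category is food, price = 18, lacks this property → No match. (status=used, category=toy, price=28, origin=local): category is toy, price = 28, lacks this property → No match.

Match, No match, No match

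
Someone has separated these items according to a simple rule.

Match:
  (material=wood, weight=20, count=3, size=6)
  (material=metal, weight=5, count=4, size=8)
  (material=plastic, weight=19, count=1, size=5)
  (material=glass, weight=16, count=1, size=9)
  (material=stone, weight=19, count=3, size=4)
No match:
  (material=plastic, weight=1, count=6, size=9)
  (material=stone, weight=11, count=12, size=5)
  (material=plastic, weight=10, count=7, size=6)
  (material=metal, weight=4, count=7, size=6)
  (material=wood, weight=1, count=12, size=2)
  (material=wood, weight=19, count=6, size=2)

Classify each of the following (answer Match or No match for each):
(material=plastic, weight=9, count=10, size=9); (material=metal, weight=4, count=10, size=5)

No match, No match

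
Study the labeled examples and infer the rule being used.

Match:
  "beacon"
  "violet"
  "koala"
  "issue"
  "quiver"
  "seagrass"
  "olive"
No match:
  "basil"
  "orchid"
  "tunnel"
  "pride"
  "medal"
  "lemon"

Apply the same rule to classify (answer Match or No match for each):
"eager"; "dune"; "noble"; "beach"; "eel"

Match, No match, No match, No match, No match

The distinguishing property — has ≥ 3 vowels — holds for all the 'Match' cases and none of the 'No match' cases.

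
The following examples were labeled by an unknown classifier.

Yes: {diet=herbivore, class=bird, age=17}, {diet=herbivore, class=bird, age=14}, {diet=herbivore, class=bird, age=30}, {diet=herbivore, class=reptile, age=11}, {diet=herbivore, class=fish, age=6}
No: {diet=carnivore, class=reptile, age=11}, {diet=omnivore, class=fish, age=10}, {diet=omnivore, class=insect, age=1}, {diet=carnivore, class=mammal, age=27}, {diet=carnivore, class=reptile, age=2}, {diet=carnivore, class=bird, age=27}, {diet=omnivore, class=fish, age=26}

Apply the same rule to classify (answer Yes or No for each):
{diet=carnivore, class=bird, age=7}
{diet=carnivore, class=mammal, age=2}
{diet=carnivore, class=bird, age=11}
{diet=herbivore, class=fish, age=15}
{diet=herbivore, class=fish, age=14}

No, No, No, Yes, Yes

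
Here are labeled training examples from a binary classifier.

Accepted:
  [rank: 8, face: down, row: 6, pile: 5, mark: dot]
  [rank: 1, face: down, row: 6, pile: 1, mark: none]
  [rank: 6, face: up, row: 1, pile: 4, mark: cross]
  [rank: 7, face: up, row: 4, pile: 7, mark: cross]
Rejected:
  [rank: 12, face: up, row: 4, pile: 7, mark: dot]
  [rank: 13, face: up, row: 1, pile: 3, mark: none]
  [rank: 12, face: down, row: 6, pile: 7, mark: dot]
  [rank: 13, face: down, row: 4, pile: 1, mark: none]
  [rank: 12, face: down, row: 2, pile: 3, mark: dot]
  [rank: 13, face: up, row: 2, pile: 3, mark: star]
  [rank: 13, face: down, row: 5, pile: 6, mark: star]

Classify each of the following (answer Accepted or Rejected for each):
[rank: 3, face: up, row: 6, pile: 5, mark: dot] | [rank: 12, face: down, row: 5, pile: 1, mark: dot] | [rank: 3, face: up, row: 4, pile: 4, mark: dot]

Accepted, Rejected, Accepted

The common property of the 'Accepted' items is: rank ≤ 8. No 'Rejected' item has it.
[rank: 3, face: up, row: 6, pile: 5, mark: dot]: Accepted (rank = 3). [rank: 12, face: down, row: 5, pile: 1, mark: dot]: Rejected (rank = 12). [rank: 3, face: up, row: 4, pile: 4, mark: dot]: Accepted (rank = 3).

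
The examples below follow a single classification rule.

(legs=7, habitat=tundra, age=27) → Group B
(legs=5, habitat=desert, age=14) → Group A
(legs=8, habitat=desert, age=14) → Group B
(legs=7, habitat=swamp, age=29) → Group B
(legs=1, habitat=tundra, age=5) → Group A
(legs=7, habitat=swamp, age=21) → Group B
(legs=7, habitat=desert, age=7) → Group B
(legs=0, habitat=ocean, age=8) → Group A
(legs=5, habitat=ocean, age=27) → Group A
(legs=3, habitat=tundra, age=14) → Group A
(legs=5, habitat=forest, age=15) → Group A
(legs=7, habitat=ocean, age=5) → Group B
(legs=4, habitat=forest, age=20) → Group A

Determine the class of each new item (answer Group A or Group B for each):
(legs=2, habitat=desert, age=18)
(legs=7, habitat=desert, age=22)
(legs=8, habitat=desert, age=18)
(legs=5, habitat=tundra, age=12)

Group A, Group B, Group B, Group A

One predicate separates the groups cleanly: legs ≤ 5.
(legs=2, habitat=desert, age=18): legs = 2 — passes, so Group A.
(legs=7, habitat=desert, age=22): legs = 7 — does not fit, so Group B.
(legs=8, habitat=desert, age=18): legs = 8 — does not fit, so Group B.
(legs=5, habitat=tundra, age=12): legs = 5 — passes, so Group A.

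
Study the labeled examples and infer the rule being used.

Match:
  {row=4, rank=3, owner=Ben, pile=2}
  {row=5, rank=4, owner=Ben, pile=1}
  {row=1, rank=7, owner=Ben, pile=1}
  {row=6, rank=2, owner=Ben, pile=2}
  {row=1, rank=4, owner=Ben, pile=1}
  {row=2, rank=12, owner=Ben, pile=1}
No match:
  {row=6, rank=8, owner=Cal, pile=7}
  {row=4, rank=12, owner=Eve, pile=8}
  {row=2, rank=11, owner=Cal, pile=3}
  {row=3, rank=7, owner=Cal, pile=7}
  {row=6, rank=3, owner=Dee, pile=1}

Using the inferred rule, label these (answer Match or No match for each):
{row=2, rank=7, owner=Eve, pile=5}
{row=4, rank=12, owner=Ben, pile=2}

A rule that fits every label: owner is Ben — true of each 'Match' example, false of each 'No match' one.
{row=2, rank=7, owner=Eve, pile=5}: owner is Eve, does not satisfy this → No match.
{row=4, rank=12, owner=Ben, pile=2}: owner is Ben, satisfies this → Match.

No match, Match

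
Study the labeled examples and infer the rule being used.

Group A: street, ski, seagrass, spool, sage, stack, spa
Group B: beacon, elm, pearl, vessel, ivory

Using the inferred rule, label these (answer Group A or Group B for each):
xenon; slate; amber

The pattern is that an item is 'Group A' exactly when: starts with 's'.

Group B, Group A, Group B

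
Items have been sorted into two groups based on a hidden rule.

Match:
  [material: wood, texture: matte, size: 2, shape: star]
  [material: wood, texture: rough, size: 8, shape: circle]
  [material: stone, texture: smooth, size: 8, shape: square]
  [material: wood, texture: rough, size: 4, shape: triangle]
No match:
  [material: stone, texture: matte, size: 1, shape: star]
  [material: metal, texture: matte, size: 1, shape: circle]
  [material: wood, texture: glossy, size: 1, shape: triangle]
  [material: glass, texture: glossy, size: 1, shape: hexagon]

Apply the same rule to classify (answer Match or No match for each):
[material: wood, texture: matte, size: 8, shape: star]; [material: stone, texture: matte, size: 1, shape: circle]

The simplest hypothesis consistent with all the labels is: size ≥ 2.
[material: wood, texture: matte, size: 8, shape: star]: size = 8 — matches, so Match. [material: stone, texture: matte, size: 1, shape: circle]: size = 1 — lacks this property, so No match.

Match, No match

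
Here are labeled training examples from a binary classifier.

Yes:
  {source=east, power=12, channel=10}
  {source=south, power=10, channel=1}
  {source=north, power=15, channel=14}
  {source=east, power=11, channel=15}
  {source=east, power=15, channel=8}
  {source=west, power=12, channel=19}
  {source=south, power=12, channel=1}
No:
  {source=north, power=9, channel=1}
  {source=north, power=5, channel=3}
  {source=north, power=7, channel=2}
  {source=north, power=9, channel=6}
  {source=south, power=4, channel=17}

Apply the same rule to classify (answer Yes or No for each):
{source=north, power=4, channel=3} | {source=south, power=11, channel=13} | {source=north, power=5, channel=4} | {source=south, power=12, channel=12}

No, Yes, No, Yes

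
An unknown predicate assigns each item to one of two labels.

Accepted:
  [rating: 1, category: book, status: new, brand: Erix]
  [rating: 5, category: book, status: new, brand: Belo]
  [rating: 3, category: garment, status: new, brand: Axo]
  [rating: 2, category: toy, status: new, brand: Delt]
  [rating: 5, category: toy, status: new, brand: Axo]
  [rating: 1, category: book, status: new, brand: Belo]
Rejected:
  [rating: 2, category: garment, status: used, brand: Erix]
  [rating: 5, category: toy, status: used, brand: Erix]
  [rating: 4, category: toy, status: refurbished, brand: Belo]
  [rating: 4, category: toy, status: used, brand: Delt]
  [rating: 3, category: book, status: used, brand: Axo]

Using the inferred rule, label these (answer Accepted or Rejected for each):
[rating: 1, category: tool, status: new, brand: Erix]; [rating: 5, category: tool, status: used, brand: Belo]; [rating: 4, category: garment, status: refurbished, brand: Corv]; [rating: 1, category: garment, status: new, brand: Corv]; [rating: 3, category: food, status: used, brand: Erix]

Checking candidate rules against both groups, what survives is: status is new.
[rating: 1, category: tool, status: new, brand: Erix]: Accepted (status is new).
[rating: 5, category: tool, status: used, brand: Belo]: Rejected (status is used).
[rating: 4, category: garment, status: refurbished, brand: Corv]: Rejected (status is refurbished).
[rating: 1, category: garment, status: new, brand: Corv]: Accepted (status is new).
[rating: 3, category: food, status: used, brand: Erix]: Rejected (status is used).

Accepted, Rejected, Rejected, Accepted, Rejected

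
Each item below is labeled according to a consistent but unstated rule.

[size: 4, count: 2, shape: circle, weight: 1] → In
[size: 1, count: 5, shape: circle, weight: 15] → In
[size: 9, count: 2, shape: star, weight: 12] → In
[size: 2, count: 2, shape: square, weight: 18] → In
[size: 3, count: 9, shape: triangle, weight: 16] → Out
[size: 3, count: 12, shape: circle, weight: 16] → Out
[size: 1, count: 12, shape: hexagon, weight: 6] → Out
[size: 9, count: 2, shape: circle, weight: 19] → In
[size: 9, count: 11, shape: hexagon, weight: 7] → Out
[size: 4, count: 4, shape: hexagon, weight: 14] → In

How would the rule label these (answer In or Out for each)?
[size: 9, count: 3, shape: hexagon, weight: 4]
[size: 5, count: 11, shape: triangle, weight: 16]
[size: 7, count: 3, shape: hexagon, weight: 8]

The pattern is that an item is 'In' exactly when: count ≤ 5.

In, Out, In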